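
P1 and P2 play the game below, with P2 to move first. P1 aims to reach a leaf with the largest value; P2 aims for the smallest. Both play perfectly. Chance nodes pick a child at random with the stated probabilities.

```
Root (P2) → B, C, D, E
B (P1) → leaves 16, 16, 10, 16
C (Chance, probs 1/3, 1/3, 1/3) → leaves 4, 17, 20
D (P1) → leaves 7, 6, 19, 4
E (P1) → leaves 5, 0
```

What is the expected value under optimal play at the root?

B (P1): max(16, 16, 10, 16) = 16
C (Chance): 1/3·4 + 1/3·17 + 1/3·20 = 13.67
D (P1): max(7, 6, 19, 4) = 19
E (P1): max(5, 0) = 5
Root (P2): min(16, 13.67, 19, 5) = 5

5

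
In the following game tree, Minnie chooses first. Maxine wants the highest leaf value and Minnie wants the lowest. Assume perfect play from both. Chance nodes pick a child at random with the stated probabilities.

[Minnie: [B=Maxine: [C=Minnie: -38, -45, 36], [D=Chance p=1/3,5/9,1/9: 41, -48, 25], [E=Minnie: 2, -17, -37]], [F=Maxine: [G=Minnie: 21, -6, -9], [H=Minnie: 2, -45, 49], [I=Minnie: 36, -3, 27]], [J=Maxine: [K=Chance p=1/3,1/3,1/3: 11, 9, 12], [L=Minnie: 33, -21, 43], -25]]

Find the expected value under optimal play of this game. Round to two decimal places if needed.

-10.22

C (Minnie): min(-38, -45, 36) = -45
D (Chance): 1/3·41 + 5/9·-48 + 1/9·25 = -10.22
E (Minnie): min(2, -17, -37) = -37
B (Maxine): max(-45, -10.22, -37) = -10.22
G (Minnie): min(21, -6, -9) = -9
H (Minnie): min(2, -45, 49) = -45
I (Minnie): min(36, -3, 27) = -3
F (Maxine): max(-9, -45, -3) = -3
K (Chance): 1/3·11 + 1/3·9 + 1/3·12 = 10.67
L (Minnie): min(33, -21, 43) = -21
J (Maxine): max(10.67, -21, -25) = 10.67
Root (Minnie): min(-10.22, -3, 10.67) = -10.22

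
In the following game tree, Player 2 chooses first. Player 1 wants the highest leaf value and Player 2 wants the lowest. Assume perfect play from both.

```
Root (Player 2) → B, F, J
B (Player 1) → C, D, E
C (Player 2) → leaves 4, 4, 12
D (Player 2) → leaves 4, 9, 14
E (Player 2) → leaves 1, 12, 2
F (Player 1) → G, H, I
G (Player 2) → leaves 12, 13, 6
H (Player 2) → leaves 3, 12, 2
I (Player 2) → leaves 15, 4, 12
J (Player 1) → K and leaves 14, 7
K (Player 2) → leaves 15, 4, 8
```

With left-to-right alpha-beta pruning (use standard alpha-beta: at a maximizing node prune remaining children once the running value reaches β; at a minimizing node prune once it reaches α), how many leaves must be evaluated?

C [α=-∞,β=+∞]: v=4
D [α=4,β=+∞]: v=4 after child 1 ≤ α → α-cutoff, skip 2
E [α=4,β=+∞]: v=1 after child 1 ≤ α → α-cutoff, skip 2
B [α=-∞,β=+∞]: v=4
G [α=-∞,β=4]: v=6
F [α=-∞,β=4]: v=6 after child 1 ≥ β → β-cutoff, skip 2
K [α=-∞,β=4]: v=4
J [α=-∞,β=4]: v=4 after child 1 ≥ β → β-cutoff, skip 2
Root [α=-∞,β=+∞]: v=4
Leaves evaluated: 11 of 23.

11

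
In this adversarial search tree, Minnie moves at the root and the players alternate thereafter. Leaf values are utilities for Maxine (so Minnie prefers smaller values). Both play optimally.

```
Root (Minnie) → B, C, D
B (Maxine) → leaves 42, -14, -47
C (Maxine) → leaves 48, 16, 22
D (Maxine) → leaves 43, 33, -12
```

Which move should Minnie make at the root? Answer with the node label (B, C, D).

B

B (Maxine): max(42, -14, -47) = 42
C (Maxine): max(48, 16, 22) = 48
D (Maxine): max(43, 33, -12) = 43
Root (Minnie): min(42, 48, 43) = 42
Minnie picks the child with the lowest value: B (value 42).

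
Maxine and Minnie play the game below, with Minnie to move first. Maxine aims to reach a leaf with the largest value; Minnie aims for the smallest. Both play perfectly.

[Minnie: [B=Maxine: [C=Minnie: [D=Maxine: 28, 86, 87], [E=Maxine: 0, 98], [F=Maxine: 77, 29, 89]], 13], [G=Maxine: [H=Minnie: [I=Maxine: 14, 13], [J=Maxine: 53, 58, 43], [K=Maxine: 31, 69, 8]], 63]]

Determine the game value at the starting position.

D (Maxine): max(28, 86, 87) = 87
E (Maxine): max(0, 98) = 98
F (Maxine): max(77, 29, 89) = 89
C (Minnie): min(87, 98, 89) = 87
B (Maxine): max(87, 13) = 87
I (Maxine): max(14, 13) = 14
J (Maxine): max(53, 58, 43) = 58
K (Maxine): max(31, 69, 8) = 69
H (Minnie): min(14, 58, 69) = 14
G (Maxine): max(14, 63) = 63
Root (Minnie): min(87, 63) = 63

63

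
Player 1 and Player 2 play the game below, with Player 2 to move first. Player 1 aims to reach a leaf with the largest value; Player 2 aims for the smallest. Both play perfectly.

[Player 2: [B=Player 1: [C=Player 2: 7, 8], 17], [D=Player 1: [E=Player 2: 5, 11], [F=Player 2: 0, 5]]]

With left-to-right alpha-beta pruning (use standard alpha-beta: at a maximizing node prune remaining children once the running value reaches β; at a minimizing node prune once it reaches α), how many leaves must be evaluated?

C [α=-∞,β=+∞]: v=7
B [α=-∞,β=+∞]: v=17
E [α=-∞,β=17]: v=5
F [α=5,β=17]: v=0 after child 1 ≤ α → α-cutoff, skip 1
D [α=-∞,β=17]: v=5
Root [α=-∞,β=+∞]: v=5
Leaves evaluated: 6 of 7.

6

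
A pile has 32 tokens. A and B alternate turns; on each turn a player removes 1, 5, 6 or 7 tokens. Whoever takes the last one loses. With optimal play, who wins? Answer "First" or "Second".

First

i:   0  1  2  3  4  5  6  7  8  9 10 11 12 13 14 15 16 17 18 19 20 21 22 23 24 25 26 27 28 29 30 31 32
     W  L  W  L  W  L  W  W  W  W  W  W  W  L  W  L  W  L  W  W  W  W  W  W  W  L  W  L  W  L  W  W  W
Position 32 is W, so the first player wins.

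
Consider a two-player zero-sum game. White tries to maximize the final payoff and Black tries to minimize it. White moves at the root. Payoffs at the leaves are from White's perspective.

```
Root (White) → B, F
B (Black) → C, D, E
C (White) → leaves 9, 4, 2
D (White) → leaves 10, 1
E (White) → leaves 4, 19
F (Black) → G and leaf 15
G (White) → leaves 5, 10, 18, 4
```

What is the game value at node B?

9

C: max(9, 4, 2) = 9
D: max(10, 1) = 10
E: max(4, 19) = 19
B: min(9, 10, 19) = 9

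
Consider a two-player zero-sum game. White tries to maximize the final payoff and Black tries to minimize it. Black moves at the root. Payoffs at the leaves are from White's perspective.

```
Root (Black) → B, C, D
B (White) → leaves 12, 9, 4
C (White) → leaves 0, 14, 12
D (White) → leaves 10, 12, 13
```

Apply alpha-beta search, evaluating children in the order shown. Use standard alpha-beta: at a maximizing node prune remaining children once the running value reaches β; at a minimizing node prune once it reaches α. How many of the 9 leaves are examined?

7

B [α=-∞,β=+∞]: v=12
C [α=-∞,β=12]: v=14 after child 2 ≥ β → β-cutoff, skip 1
D [α=-∞,β=12]: v=12 after child 2 ≥ β → β-cutoff, skip 1
Root [α=-∞,β=+∞]: v=12
Leaves evaluated: 7 of 9.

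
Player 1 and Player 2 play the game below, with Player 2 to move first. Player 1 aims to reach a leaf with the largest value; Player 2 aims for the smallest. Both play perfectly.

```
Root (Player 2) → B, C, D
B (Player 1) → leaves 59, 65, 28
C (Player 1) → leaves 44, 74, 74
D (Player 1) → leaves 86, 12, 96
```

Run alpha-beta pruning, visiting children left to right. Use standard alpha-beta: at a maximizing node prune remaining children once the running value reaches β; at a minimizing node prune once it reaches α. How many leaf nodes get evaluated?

B [α=-∞,β=+∞]: v=65
C [α=-∞,β=65]: v=74 after child 2 ≥ β → β-cutoff, skip 1
D [α=-∞,β=65]: v=86 after child 1 ≥ β → β-cutoff, skip 2
Root [α=-∞,β=+∞]: v=65
Leaves evaluated: 6 of 9.

6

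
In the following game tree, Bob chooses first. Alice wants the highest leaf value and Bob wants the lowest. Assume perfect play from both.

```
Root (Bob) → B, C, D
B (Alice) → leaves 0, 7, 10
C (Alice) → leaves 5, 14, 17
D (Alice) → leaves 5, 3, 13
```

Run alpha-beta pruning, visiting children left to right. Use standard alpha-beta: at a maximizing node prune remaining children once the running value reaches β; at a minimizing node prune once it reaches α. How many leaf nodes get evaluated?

8

B [α=-∞,β=+∞]: v=10
C [α=-∞,β=10]: v=14 after child 2 ≥ β → β-cutoff, skip 1
D [α=-∞,β=10]: v=13
Root [α=-∞,β=+∞]: v=10
Leaves evaluated: 8 of 9.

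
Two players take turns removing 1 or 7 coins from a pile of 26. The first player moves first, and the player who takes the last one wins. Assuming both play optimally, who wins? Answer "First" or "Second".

Mark each pile size as W (mover wins) or L (mover loses):
i:   0  1  2  3  4  5  6  7  8  9 10 11 12 13 14 15 16 17 18 19 20 21 22 23 24 25 26
     L  W  L  W  L  W  L  W  L  W  L  W  L  W  L  W  L  W  L  W  L  W  L  W  L  W  L
Position 26 is L, so the second player wins.

Second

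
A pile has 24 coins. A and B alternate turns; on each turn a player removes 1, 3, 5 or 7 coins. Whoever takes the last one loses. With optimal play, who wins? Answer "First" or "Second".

Mark each pile size as W (mover wins) or L (mover loses):
i:   0  1  2  3  4  5  6  7  8  9 10 11 12 13 14 15 16 17 18 19 20 21 22 23 24
     W  L  W  L  W  L  W  L  W  L  W  L  W  L  W  L  W  L  W  L  W  L  W  L  W
Position 24 is W, so the first player wins.

First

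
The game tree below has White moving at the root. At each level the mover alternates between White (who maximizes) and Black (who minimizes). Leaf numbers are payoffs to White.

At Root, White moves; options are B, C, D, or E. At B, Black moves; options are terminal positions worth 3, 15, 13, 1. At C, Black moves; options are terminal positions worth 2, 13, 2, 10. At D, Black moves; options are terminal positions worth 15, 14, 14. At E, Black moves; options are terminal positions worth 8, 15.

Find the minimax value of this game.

14

B (Black): min(3, 15, 13, 1) = 1
C (Black): min(2, 13, 2, 10) = 2
D (Black): min(15, 14, 14) = 14
E (Black): min(8, 15) = 8
Root (White): max(1, 2, 14, 8) = 14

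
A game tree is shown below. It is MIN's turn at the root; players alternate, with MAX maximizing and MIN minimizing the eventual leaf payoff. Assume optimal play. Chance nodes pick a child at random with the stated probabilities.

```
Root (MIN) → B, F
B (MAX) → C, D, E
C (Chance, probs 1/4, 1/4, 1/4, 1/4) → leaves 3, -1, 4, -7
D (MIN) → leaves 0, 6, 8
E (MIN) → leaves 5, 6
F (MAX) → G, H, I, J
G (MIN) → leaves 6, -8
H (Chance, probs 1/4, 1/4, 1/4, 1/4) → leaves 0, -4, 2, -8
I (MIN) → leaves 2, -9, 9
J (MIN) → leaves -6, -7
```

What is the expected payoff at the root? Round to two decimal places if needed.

C (Chance): 1/4·3 + 1/4·-1 + 1/4·4 + 1/4·-7 = -0.25
D (MIN): min(0, 6, 8) = 0
E (MIN): min(5, 6) = 5
B (MAX): max(-0.25, 0, 5) = 5
G (MIN): min(6, -8) = -8
H (Chance): 1/4·0 + 1/4·-4 + 1/4·2 + 1/4·-8 = -2.5
I (MIN): min(2, -9, 9) = -9
J (MIN): min(-6, -7) = -7
F (MAX): max(-8, -2.5, -9, -7) = -2.5
Root (MIN): min(5, -2.5) = -2.5

-2.5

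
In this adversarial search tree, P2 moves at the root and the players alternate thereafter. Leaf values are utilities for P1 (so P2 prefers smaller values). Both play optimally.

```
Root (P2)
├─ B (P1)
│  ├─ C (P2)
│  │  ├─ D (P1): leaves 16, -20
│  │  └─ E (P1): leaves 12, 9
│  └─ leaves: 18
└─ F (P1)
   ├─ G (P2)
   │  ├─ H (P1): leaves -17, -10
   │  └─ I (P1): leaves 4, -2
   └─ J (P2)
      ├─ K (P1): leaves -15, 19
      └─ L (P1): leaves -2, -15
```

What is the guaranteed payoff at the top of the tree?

D (P1): max(16, -20) = 16
E (P1): max(12, 9) = 12
C (P2): min(16, 12) = 12
B (P1): max(12, 18) = 18
H (P1): max(-17, -10) = -10
I (P1): max(4, -2) = 4
G (P2): min(-10, 4) = -10
K (P1): max(-15, 19) = 19
L (P1): max(-2, -15) = -2
J (P2): min(19, -2) = -2
F (P1): max(-10, -2) = -2
Root (P2): min(18, -2) = -2

-2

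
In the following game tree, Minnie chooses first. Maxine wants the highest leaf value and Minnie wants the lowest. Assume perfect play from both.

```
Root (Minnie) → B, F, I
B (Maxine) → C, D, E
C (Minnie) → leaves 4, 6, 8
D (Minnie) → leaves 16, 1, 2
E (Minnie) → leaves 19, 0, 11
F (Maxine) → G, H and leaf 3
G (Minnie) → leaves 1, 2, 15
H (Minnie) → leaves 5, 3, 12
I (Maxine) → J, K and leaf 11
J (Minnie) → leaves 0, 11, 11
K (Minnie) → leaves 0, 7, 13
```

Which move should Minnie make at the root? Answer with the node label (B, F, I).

C (Minnie): min(4, 6, 8) = 4
D (Minnie): min(16, 1, 2) = 1
E (Minnie): min(19, 0, 11) = 0
B (Maxine): max(4, 1, 0) = 4
G (Minnie): min(1, 2, 15) = 1
H (Minnie): min(5, 3, 12) = 3
F (Maxine): max(1, 3, 3) = 3
J (Minnie): min(0, 11, 11) = 0
K (Minnie): min(0, 7, 13) = 0
I (Maxine): max(0, 0, 11) = 11
Root (Minnie): min(4, 3, 11) = 3
Minnie picks the child with the lowest value: F (value 3).

F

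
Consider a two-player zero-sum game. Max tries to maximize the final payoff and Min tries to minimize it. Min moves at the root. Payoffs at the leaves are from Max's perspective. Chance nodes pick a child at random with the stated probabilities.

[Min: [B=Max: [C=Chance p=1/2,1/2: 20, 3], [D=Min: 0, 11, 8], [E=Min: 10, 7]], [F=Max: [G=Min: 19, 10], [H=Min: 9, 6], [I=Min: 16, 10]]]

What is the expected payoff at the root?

C (Chance): 1/2·20 + 1/2·3 = 11.5
D (Min): min(0, 11, 8) = 0
E (Min): min(10, 7) = 7
B (Max): max(11.5, 0, 7) = 11.5
G (Min): min(19, 10) = 10
H (Min): min(9, 6) = 6
I (Min): min(16, 10) = 10
F (Max): max(10, 6, 10) = 10
Root (Min): min(11.5, 10) = 10

10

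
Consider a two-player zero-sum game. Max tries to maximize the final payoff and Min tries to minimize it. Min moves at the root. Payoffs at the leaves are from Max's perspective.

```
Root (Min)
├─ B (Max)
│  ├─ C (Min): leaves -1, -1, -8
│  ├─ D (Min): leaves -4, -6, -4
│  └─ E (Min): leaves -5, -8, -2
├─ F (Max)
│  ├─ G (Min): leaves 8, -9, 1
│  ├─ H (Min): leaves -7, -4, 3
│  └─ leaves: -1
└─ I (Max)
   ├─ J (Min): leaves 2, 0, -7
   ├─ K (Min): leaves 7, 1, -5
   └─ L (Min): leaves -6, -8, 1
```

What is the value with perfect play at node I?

-5

J: min(2, 0, -7) = -7
K: min(7, 1, -5) = -5
L: min(-6, -8, 1) = -8
I: max(-7, -5, -8) = -5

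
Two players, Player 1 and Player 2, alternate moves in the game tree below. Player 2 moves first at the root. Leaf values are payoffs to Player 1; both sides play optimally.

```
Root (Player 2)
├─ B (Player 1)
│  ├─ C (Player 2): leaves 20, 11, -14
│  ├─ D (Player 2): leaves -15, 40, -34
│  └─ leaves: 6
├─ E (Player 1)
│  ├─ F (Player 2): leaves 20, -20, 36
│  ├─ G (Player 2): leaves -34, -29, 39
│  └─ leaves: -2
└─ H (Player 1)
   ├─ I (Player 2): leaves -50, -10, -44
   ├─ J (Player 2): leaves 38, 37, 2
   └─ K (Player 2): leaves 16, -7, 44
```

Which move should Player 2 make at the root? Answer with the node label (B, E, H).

C (Player 2): min(20, 11, -14) = -14
D (Player 2): min(-15, 40, -34) = -34
B (Player 1): max(-14, -34, 6) = 6
F (Player 2): min(20, -20, 36) = -20
G (Player 2): min(-34, -29, 39) = -34
E (Player 1): max(-20, -34, -2) = -2
I (Player 2): min(-50, -10, -44) = -50
J (Player 2): min(38, 37, 2) = 2
K (Player 2): min(16, -7, 44) = -7
H (Player 1): max(-50, 2, -7) = 2
Root (Player 2): min(6, -2, 2) = -2
Player 2 picks the child with the lowest value: E (value -2).

E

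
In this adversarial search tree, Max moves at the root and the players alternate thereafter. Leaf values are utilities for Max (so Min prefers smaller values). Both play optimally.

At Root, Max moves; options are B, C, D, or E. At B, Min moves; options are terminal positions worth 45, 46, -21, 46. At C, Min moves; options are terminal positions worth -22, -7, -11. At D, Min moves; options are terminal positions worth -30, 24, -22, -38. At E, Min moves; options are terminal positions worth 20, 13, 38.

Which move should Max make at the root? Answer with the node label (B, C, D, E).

B (Min): min(45, 46, -21, 46) = -21
C (Min): min(-22, -7, -11) = -22
D (Min): min(-30, 24, -22, -38) = -38
E (Min): min(20, 13, 38) = 13
Root (Max): max(-21, -22, -38, 13) = 13
Max picks the child with the highest value: E (value 13).

E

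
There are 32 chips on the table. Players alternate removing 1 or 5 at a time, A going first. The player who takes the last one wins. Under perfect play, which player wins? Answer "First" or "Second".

Second

W/L table (W = player to move can force a win):
i:   0  1  2  3  4  5  6  7  8  9 10 11 12 13 14 15 16 17 18 19 20 21 22 23 24 25 26 27 28 29 30 31 32
     L  W  L  W  L  W  L  W  L  W  L  W  L  W  L  W  L  W  L  W  L  W  L  W  L  W  L  W  L  W  L  W  L
Position 32 is L, so the second player wins.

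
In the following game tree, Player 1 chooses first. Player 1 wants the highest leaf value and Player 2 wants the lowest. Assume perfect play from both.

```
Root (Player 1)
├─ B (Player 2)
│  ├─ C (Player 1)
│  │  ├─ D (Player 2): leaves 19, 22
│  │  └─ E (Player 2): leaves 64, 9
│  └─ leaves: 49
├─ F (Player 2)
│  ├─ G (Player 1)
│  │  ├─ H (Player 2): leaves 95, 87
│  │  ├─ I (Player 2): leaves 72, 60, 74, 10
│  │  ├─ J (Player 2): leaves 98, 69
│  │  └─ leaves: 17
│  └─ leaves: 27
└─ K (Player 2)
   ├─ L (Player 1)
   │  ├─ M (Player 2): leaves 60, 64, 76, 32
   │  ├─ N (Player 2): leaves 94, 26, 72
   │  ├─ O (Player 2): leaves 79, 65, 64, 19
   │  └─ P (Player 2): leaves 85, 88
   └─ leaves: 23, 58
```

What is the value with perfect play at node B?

19

D: min(19, 22) = 19
E: min(64, 9) = 9
C: max(19, 9) = 19
B: min(19, 49) = 19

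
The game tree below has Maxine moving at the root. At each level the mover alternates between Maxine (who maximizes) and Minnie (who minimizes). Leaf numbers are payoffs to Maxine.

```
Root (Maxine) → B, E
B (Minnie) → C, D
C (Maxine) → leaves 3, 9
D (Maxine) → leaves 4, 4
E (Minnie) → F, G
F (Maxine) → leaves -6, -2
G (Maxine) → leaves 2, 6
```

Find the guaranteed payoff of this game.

C (Maxine): max(3, 9) = 9
D (Maxine): max(4, 4) = 4
B (Minnie): min(9, 4) = 4
F (Maxine): max(-6, -2) = -2
G (Maxine): max(2, 6) = 6
E (Minnie): min(-2, 6) = -2
Root (Maxine): max(4, -2) = 4

4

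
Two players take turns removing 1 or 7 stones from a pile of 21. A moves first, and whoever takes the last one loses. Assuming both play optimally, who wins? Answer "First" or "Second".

Mark each pile size as W (mover wins) or L (mover loses):
i:   0  1  2  3  4  5  6  7  8  9 10 11 12 13 14 15 16 17 18 19 20 21
     W  L  W  L  W  L  W  L  W  L  W  L  W  L  W  L  W  L  W  L  W  L
Position 21 is L, so the second player wins.

Second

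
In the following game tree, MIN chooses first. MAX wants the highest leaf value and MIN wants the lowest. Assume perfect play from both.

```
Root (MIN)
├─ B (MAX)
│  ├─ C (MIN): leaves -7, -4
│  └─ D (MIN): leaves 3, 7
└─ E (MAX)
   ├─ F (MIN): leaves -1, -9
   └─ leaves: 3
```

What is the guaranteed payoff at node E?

F: min(-1, -9) = -9
E: max(-9, 3) = 3

3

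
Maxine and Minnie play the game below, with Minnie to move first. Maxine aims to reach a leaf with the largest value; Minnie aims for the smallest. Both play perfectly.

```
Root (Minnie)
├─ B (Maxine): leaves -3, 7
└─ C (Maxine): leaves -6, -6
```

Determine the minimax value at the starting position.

B (Maxine): max(-3, 7) = 7
C (Maxine): max(-6, -6) = -6
Root (Minnie): min(7, -6) = -6

-6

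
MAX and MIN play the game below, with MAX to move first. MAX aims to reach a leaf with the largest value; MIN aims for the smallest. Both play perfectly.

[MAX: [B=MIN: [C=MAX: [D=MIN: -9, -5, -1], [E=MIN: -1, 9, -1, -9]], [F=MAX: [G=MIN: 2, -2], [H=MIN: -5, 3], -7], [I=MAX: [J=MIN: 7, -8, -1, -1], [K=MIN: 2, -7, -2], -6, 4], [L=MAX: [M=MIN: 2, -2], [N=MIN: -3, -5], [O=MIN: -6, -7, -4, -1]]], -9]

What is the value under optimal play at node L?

-2

M: min(2, -2) = -2
N: min(-3, -5) = -5
O: min(-6, -7, -4, -1) = -7
L: max(-2, -5, -7) = -2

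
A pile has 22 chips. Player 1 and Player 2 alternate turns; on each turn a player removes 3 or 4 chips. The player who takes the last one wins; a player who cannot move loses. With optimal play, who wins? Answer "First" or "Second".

Second

Compute winning (W) and losing (L) positions by backward induction:
i:   0  1  2  3  4  5  6  7  8  9 10 11 12 13 14 15 16 17 18 19 20 21 22
     L  L  L  W  W  W  W  L  L  L  W  W  W  W  L  L  L  W  W  W  W  L  L
Position 22 is L, so the second player wins.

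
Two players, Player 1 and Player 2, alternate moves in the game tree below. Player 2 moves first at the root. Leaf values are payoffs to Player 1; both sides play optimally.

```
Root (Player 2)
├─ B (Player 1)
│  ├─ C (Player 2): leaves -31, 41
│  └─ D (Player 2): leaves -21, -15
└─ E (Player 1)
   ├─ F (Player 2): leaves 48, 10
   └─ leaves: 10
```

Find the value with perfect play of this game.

C (Player 2): min(-31, 41) = -31
D (Player 2): min(-21, -15) = -21
B (Player 1): max(-31, -21) = -21
F (Player 2): min(48, 10) = 10
E (Player 1): max(10, 10) = 10
Root (Player 2): min(-21, 10) = -21

-21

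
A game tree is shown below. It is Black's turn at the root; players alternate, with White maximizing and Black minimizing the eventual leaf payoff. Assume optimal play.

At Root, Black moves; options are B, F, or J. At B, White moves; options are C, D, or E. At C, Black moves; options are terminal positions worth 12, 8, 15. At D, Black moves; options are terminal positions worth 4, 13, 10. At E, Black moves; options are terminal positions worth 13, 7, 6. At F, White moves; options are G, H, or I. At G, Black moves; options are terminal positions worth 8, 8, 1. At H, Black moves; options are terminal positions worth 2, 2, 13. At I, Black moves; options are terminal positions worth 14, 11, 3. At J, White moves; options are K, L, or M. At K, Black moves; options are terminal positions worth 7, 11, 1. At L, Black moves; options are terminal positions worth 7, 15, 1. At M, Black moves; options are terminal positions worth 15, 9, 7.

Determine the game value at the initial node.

3

C (Black): min(12, 8, 15) = 8
D (Black): min(4, 13, 10) = 4
E (Black): min(13, 7, 6) = 6
B (White): max(8, 4, 6) = 8
G (Black): min(8, 8, 1) = 1
H (Black): min(2, 2, 13) = 2
I (Black): min(14, 11, 3) = 3
F (White): max(1, 2, 3) = 3
K (Black): min(7, 11, 1) = 1
L (Black): min(7, 15, 1) = 1
M (Black): min(15, 9, 7) = 7
J (White): max(1, 1, 7) = 7
Root (Black): min(8, 3, 7) = 3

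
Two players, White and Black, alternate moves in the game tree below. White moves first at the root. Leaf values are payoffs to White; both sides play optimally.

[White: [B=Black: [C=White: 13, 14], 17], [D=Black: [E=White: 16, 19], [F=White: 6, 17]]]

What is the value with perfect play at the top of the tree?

C (White): max(13, 14) = 14
B (Black): min(14, 17) = 14
E (White): max(16, 19) = 19
F (White): max(6, 17) = 17
D (Black): min(19, 17) = 17
Root (White): max(14, 17) = 17

17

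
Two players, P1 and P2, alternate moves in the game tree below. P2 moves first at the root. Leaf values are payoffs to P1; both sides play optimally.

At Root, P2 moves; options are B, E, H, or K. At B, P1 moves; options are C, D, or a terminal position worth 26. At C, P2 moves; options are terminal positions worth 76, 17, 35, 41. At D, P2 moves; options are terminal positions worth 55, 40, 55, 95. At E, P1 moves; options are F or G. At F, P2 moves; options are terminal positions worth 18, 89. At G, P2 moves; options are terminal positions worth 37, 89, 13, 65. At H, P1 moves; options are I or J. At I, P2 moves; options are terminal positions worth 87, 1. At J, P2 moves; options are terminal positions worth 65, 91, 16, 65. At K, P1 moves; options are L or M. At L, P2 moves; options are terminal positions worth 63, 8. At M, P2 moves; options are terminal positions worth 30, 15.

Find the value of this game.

15

C (P2): min(76, 17, 35, 41) = 17
D (P2): min(55, 40, 55, 95) = 40
B (P1): max(17, 40, 26) = 40
F (P2): min(18, 89) = 18
G (P2): min(37, 89, 13, 65) = 13
E (P1): max(18, 13) = 18
I (P2): min(87, 1) = 1
J (P2): min(65, 91, 16, 65) = 16
H (P1): max(1, 16) = 16
L (P2): min(63, 8) = 8
M (P2): min(30, 15) = 15
K (P1): max(8, 15) = 15
Root (P2): min(40, 18, 16, 15) = 15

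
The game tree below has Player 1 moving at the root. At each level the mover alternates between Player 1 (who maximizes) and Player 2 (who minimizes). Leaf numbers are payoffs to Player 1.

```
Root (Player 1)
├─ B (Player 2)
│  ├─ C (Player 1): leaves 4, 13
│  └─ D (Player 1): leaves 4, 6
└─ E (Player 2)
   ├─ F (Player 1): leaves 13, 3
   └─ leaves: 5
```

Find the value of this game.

6

C (Player 1): max(4, 13) = 13
D (Player 1): max(4, 6) = 6
B (Player 2): min(13, 6) = 6
F (Player 1): max(13, 3) = 13
E (Player 2): min(13, 5) = 5
Root (Player 1): max(6, 5) = 6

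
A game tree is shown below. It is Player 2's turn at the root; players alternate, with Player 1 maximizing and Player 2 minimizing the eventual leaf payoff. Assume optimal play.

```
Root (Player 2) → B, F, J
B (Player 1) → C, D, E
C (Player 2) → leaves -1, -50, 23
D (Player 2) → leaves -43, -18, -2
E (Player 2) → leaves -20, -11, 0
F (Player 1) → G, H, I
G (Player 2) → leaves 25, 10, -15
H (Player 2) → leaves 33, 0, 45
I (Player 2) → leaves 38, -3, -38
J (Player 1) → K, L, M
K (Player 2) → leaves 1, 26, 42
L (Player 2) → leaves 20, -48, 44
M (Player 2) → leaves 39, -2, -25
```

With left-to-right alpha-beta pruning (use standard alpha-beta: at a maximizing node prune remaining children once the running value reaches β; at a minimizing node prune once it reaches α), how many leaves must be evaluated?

15

C [α=-∞,β=+∞]: v=-50
D [α=-50,β=+∞]: v=-43
E [α=-43,β=+∞]: v=-20
B [α=-∞,β=+∞]: v=-20
G [α=-∞,β=-20]: v=-15
F [α=-∞,β=-20]: v=-15 after child 1 ≥ β → β-cutoff, skip 2
K [α=-∞,β=-20]: v=1
J [α=-∞,β=-20]: v=1 after child 1 ≥ β → β-cutoff, skip 2
Root [α=-∞,β=+∞]: v=-20
Leaves evaluated: 15 of 27.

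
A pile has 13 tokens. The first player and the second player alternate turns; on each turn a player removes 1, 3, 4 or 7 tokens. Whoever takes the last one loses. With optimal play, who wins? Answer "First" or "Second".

First

W/L table (W = player to move can force a win):
i:   0  1  2  3  4  5  6  7  8  9 10 11 12 13
     W  L  W  L  W  W  W  W  W  L  W  L  W  W
Position 13 is W, so the first player wins.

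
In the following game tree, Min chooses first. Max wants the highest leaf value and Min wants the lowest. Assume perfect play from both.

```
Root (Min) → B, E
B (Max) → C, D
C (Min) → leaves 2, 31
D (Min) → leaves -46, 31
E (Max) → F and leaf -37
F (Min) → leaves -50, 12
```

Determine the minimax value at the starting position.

-37

C (Min): min(2, 31) = 2
D (Min): min(-46, 31) = -46
B (Max): max(2, -46) = 2
F (Min): min(-50, 12) = -50
E (Max): max(-50, -37) = -37
Root (Min): min(2, -37) = -37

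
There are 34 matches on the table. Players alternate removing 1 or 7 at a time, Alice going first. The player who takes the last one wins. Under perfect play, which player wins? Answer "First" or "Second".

i:   0  1  2  3  4  5  6  7  8  9 10 11 12 13 14 15 16 17 18 19 20 21 22 23 24 25 26 27 28 29 30 31 32 33 34
     L  W  L  W  L  W  L  W  L  W  L  W  L  W  L  W  L  W  L  W  L  W  L  W  L  W  L  W  L  W  L  W  L  W  L
Position 34 is L, so the second player wins.

Second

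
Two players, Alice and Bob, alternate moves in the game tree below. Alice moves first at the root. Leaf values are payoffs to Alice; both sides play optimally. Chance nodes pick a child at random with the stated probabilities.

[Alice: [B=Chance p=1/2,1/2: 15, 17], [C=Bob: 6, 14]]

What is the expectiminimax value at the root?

16

B (Chance): 1/2·15 + 1/2·17 = 16
C (Bob): min(6, 14) = 6
Root (Alice): max(16, 6) = 16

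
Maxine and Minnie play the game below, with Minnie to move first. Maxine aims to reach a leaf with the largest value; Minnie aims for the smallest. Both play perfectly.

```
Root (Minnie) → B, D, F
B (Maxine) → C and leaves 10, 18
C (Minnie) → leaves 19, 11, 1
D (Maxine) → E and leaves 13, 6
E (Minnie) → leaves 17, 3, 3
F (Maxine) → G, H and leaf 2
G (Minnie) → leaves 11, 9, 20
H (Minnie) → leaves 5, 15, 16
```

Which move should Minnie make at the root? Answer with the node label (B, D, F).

C (Minnie): min(19, 11, 1) = 1
B (Maxine): max(1, 10, 18) = 18
E (Minnie): min(17, 3, 3) = 3
D (Maxine): max(3, 13, 6) = 13
G (Minnie): min(11, 9, 20) = 9
H (Minnie): min(5, 15, 16) = 5
F (Maxine): max(9, 5, 2) = 9
Root (Minnie): min(18, 13, 9) = 9
Minnie picks the child with the lowest value: F (value 9).

F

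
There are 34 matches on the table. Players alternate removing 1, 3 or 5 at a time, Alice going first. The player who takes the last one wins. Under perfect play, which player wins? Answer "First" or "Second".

Second

W/L table (W = player to move can force a win):
i:   0  1  2  3  4  5  6  7  8  9 10 11 12 13 14 15 16 17 18 19 20 21 22 23 24 25 26 27 28 29 30 31 32 33 34
     L  W  L  W  L  W  L  W  L  W  L  W  L  W  L  W  L  W  L  W  L  W  L  W  L  W  L  W  L  W  L  W  L  W  L
Position 34 is L, so the second player wins.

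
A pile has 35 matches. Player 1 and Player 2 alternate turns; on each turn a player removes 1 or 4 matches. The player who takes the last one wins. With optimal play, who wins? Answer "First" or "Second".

Mark each pile size as W (mover wins) or L (mover loses):
i:   0  1  2  3  4  5  6  7  8  9 10 11 12 13 14 15 16 17 18 19 20 21 22 23 24 25 26 27 28 29 30 31 32 33 34 35
     L  W  L  W  W  L  W  L  W  W  L  W  L  W  W  L  W  L  W  W  L  W  L  W  W  L  W  L  W  W  L  W  L  W  W  L
Position 35 is L, so the second player wins.

Second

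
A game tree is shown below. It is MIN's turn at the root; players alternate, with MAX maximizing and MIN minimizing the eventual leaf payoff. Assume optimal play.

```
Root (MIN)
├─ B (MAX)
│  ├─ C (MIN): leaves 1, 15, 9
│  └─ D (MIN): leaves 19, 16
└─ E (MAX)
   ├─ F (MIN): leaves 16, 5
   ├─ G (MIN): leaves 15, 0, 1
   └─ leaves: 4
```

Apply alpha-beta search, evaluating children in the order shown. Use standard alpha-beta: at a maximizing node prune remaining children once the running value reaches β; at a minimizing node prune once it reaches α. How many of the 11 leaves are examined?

C [α=-∞,β=+∞]: v=1
D [α=1,β=+∞]: v=16
B [α=-∞,β=+∞]: v=16
F [α=-∞,β=16]: v=5
G [α=5,β=16]: v=0 after child 2 ≤ α → α-cutoff, skip 1
E [α=-∞,β=16]: v=5
Root [α=-∞,β=+∞]: v=5
Leaves evaluated: 10 of 11.

10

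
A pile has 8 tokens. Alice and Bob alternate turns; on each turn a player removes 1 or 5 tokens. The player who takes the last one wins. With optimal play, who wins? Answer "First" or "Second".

Second

W/L table (W = player to move can force a win):
i:   0  1  2  3  4  5  6  7  8
     L  W  L  W  L  W  L  W  L
Position 8 is L, so the second player wins.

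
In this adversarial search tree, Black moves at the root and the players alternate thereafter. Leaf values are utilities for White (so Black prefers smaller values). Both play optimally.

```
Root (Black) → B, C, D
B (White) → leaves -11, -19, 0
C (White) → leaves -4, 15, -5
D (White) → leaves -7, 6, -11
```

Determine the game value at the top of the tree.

0

B (White): max(-11, -19, 0) = 0
C (White): max(-4, 15, -5) = 15
D (White): max(-7, 6, -11) = 6
Root (Black): min(0, 15, 6) = 0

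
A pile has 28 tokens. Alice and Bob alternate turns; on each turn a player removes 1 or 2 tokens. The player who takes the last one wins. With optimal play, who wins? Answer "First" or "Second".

First

i:   0  1  2  3  4  5  6  7  8  9 10 11 12 13 14 15 16 17 18 19 20 21 22 23 24 25 26 27 28
     L  W  W  L  W  W  L  W  W  L  W  W  L  W  W  L  W  W  L  W  W  L  W  W  L  W  W  L  W
Position 28 is W, so the first player wins.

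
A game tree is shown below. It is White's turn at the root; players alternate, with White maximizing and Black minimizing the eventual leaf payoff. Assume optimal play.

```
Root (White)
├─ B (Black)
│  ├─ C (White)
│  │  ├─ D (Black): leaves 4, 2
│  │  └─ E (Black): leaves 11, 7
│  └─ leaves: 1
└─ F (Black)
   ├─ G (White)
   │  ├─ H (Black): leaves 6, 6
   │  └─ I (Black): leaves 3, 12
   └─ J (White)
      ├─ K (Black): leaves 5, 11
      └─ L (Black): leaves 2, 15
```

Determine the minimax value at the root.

D (Black): min(4, 2) = 2
E (Black): min(11, 7) = 7
C (White): max(2, 7) = 7
B (Black): min(7, 1) = 1
H (Black): min(6, 6) = 6
I (Black): min(3, 12) = 3
G (White): max(6, 3) = 6
K (Black): min(5, 11) = 5
L (Black): min(2, 15) = 2
J (White): max(5, 2) = 5
F (Black): min(6, 5) = 5
Root (White): max(1, 5) = 5

5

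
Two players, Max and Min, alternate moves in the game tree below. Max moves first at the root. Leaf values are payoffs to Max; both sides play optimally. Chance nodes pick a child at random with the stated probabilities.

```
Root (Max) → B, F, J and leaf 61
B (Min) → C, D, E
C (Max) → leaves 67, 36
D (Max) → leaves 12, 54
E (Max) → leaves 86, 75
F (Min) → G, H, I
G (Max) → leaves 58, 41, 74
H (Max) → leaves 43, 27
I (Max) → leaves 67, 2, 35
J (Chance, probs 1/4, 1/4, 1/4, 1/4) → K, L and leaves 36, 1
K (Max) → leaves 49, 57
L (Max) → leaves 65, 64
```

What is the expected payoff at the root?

C (Max): max(67, 36) = 67
D (Max): max(12, 54) = 54
E (Max): max(86, 75) = 86
B (Min): min(67, 54, 86) = 54
G (Max): max(58, 41, 74) = 74
H (Max): max(43, 27) = 43
I (Max): max(67, 2, 35) = 67
F (Min): min(74, 43, 67) = 43
K (Max): max(49, 57) = 57
L (Max): max(65, 64) = 65
J (Chance): 1/4·57 + 1/4·65 + 1/4·36 + 1/4·1 = 39.75
Root (Max): max(54, 43, 39.75, 61) = 61

61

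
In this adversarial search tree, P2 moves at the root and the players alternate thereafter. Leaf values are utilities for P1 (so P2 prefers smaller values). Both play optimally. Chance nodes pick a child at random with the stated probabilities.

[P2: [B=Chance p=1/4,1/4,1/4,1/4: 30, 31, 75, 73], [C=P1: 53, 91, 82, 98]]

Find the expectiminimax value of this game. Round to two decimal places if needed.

B (Chance): 1/4·30 + 1/4·31 + 1/4·75 + 1/4·73 = 52.25
C (P1): max(53, 91, 82, 98) = 98
Root (P2): min(52.25, 98) = 52.25

52.25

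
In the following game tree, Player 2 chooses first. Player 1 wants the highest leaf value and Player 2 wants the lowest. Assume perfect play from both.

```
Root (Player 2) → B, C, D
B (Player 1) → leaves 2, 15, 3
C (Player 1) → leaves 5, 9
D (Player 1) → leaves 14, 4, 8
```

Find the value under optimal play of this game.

B (Player 1): max(2, 15, 3) = 15
C (Player 1): max(5, 9) = 9
D (Player 1): max(14, 4, 8) = 14
Root (Player 2): min(15, 9, 14) = 9

9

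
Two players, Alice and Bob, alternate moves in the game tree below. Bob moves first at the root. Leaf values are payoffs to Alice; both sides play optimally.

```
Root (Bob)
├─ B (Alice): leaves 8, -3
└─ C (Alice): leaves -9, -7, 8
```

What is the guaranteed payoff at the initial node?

8

B (Alice): max(8, -3) = 8
C (Alice): max(-9, -7, 8) = 8
Root (Bob): min(8, 8) = 8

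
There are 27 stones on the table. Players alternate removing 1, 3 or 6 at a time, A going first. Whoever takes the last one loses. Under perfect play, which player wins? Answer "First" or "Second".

First

Mark each pile size as W (mover wins) or L (mover loses):
i:   0  1  2  3  4  5  6  7  8  9 10 11 12 13 14 15 16 17 18 19 20 21 22 23 24 25 26 27
     W  L  W  L  W  L  W  W  W  W  L  W  L  W  L  W  W  W  W  L  W  L  W  L  W  W  W  W
Position 27 is W, so the first player wins.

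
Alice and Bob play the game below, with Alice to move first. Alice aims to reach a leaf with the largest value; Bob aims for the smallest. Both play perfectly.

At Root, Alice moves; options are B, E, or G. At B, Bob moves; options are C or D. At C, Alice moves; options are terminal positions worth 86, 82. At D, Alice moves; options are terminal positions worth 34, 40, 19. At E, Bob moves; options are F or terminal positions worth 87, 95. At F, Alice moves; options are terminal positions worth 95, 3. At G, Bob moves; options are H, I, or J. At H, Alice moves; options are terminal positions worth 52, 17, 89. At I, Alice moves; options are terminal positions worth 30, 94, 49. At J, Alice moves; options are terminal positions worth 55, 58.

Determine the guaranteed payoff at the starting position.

C (Alice): max(86, 82) = 86
D (Alice): max(34, 40, 19) = 40
B (Bob): min(86, 40) = 40
F (Alice): max(95, 3) = 95
E (Bob): min(95, 87, 95) = 87
H (Alice): max(52, 17, 89) = 89
I (Alice): max(30, 94, 49) = 94
J (Alice): max(55, 58) = 58
G (Bob): min(89, 94, 58) = 58
Root (Alice): max(40, 87, 58) = 87

87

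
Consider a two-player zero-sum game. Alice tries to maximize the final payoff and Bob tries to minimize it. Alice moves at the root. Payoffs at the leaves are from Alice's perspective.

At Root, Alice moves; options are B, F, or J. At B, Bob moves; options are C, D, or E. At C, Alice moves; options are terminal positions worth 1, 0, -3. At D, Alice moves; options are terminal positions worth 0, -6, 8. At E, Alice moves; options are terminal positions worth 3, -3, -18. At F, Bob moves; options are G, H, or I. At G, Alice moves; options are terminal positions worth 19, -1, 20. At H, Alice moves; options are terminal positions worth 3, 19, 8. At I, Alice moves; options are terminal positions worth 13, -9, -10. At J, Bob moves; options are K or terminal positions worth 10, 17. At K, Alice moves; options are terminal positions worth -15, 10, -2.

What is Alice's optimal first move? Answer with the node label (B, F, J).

F

C (Alice): max(1, 0, -3) = 1
D (Alice): max(0, -6, 8) = 8
E (Alice): max(3, -3, -18) = 3
B (Bob): min(1, 8, 3) = 1
G (Alice): max(19, -1, 20) = 20
H (Alice): max(3, 19, 8) = 19
I (Alice): max(13, -9, -10) = 13
F (Bob): min(20, 19, 13) = 13
K (Alice): max(-15, 10, -2) = 10
J (Bob): min(10, 10, 17) = 10
Root (Alice): max(1, 13, 10) = 13
Alice picks the child with the highest value: F (value 13).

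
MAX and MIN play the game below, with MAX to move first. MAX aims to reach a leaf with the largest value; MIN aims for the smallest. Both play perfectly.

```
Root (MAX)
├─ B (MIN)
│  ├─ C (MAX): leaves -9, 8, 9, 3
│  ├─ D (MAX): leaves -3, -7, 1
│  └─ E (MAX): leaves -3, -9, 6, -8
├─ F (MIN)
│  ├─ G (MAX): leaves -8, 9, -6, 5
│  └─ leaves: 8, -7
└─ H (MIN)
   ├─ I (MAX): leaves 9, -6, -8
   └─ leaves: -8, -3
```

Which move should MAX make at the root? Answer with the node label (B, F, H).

C (MAX): max(-9, 8, 9, 3) = 9
D (MAX): max(-3, -7, 1) = 1
E (MAX): max(-3, -9, 6, -8) = 6
B (MIN): min(9, 1, 6) = 1
G (MAX): max(-8, 9, -6, 5) = 9
F (MIN): min(9, 8, -7) = -7
I (MAX): max(9, -6, -8) = 9
H (MIN): min(9, -8, -3) = -8
Root (MAX): max(1, -7, -8) = 1
MAX picks the child with the highest value: B (value 1).

B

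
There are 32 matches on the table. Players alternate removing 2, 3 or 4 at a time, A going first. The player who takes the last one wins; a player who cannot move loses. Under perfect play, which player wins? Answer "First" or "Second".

W/L table (W = player to move can force a win):
i:   0  1  2  3  4  5  6  7  8  9 10 11 12 13 14 15 16 17 18 19 20 21 22 23 24 25 26 27 28 29 30 31 32
     L  L  W  W  W  W  L  L  W  W  W  W  L  L  W  W  W  W  L  L  W  W  W  W  L  L  W  W  W  W  L  L  W
Position 32 is W, so the first player wins.

First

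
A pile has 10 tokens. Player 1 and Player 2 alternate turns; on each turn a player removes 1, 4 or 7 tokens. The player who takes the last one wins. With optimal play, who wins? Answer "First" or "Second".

Second

Compute winning (W) and losing (L) positions by backward induction:
i:   0  1  2  3  4  5  6  7  8  9 10
     L  W  L  W  W  L  W  W  L  W  L
Position 10 is L, so the second player wins.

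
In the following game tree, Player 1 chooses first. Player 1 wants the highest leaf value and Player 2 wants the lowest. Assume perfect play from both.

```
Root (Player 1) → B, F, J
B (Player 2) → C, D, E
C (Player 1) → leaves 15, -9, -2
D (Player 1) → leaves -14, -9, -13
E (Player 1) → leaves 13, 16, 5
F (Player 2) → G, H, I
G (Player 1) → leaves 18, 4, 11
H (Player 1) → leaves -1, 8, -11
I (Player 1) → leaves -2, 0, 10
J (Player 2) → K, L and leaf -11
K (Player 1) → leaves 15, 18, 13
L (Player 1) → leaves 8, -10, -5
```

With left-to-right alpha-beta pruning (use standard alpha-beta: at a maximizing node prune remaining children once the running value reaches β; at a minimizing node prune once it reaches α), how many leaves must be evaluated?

22

C [α=-∞,β=+∞]: v=15
D [α=-∞,β=15]: v=-9
E [α=-∞,β=-9]: v=13 after child 1 ≥ β → β-cutoff, skip 2
B [α=-∞,β=+∞]: v=-9
G [α=-9,β=+∞]: v=18
H [α=-9,β=18]: v=8
I [α=-9,β=8]: v=10
F [α=-9,β=+∞]: v=8
K [α=8,β=+∞]: v=18
L [α=8,β=18]: v=8
J [α=8,β=+∞]: v=8 after child 2 ≤ α → α-cutoff, skip 1
Root [α=-∞,β=+∞]: v=8
Leaves evaluated: 22 of 25.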